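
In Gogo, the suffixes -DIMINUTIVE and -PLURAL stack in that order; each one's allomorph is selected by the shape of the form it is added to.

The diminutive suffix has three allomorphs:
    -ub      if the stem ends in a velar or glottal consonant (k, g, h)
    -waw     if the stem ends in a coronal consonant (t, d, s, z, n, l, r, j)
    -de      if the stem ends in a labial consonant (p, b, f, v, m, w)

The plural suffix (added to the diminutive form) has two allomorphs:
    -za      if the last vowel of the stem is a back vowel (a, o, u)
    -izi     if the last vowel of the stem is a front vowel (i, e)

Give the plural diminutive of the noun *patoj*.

*patoj*: final consonant = /j/, coronal → -waw → *patojwaw*.
The last vowel of the diminutive form *patojwaw* is /a/, which is a back vowel, so the plural suffix is -za, giving *patojwawza*.

patojwawza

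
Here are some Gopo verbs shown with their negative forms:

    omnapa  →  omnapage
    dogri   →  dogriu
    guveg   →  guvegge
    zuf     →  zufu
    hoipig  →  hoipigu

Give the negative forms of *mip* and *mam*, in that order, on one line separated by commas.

The suffix is conditioned by the last vowel: -u when the last vowel of the stem is a high vowel (*dogri*, *zuf*, *hoipig*); -ge when the last vowel of the stem is a non-high vowel (*omnapa*, *guveg*).
Since the last vowel of *mip* is /i/ (a high vowel), it takes -u, giving *mipu*.
*mam*: last vowel = /a/, a non-high vowel → -ge → *mamge*.

mipu, mamge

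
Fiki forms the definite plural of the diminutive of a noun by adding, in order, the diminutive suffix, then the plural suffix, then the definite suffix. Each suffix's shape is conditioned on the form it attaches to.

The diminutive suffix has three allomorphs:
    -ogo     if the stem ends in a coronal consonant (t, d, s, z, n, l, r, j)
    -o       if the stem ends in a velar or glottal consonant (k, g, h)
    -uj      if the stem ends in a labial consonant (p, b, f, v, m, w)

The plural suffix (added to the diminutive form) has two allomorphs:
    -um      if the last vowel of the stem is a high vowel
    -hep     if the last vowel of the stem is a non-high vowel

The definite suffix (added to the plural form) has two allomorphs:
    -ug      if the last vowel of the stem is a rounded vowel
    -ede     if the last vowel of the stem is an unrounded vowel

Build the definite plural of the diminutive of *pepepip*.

pepepipujumug

The final consonant of *pepepip* is /p/, which is labial, so the diminutive suffix is -uj, giving *pepepipuj*.
The diminutive form *pepepipuj*: last vowel = /u/, a high vowel → -um → *pepepipujum*.
The plural form *pepepipujum* — last vowel /u/ (a rounded vowel) → -ug → *pepepipujumug*.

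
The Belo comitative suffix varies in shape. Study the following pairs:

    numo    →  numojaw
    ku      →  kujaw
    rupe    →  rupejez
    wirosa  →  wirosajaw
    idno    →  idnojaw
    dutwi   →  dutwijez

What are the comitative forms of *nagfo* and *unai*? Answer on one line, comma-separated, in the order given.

Looking at the last vowel of each stem: -jez when the last vowel of the stem is a front vowel (*rupe*, *dutwi*); -jaw when the last vowel of the stem is a back vowel (*numo*, *ku*, *wirosa*, *idno*).
*nagfo*: last vowel = /o/, a back vowel → -jaw → *nagfojaw*.
*unai*: last vowel = /i/, a front vowel → -jez → *unaijez*.

nagfojaw, unaijez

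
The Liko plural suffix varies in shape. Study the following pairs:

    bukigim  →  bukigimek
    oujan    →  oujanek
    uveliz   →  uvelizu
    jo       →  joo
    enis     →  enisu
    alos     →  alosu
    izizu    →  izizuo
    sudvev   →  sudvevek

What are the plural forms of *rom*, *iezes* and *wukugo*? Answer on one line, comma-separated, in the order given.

Looking at the final sound of each stem: -u when the stem ends in a sibilant (*uveliz*, *enis*, *alos*); -ek when the stem ends in a non-sibilant consonant (*bukigim*, *oujan*, *sudvev*); -o when the stem ends in a vowel (*jo*, *izizu*).
Since the final sound of *rom* is /m/ (a non-sibilant consonant), it takes -ek, giving *romek*.
*iezes* — final sound /s/ (a sibilant) → -u → *iezesu*.
The final sound of *wukugo* is /o/, which is a vowel, so the suffix is -o, giving *wukugoo*.

romek, iezesu, wukugoo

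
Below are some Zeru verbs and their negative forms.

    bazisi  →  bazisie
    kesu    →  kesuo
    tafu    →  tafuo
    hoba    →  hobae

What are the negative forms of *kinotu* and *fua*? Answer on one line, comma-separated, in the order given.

kinotuo, fuae

The pattern is rounding harmony: -o when the last vowel of the stem is a rounded vowel (*kesu*, *tafu*); -e when the last vowel of the stem is an unrounded vowel (*bazisi*, *hoba*).
*kinotu* — last vowel /u/ (a rounded vowel) → -o → *kinotuo*.
*fua* — last vowel /a/ (an unrounded vowel) → -e → *fuae*.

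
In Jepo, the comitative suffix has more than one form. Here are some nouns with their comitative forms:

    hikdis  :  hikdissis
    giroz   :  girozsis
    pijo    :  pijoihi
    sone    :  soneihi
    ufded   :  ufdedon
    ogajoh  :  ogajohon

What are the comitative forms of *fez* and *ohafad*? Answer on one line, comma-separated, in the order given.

The pattern is sibilance of the final sound: -sis when the stem ends in a sibilant (*hikdis*, *giroz*); -on when the stem ends in a non-sibilant consonant (*ufded*, *ogajoh*); -ihi when the stem ends in a vowel (*pijo*, *sone*).
*fez*: final sound = /z/, a sibilant → -sis → *fezsis*.
*ohafad* — final sound /d/ (a non-sibilant consonant) → -on → *ohafadon*.

fezsis, ohafadon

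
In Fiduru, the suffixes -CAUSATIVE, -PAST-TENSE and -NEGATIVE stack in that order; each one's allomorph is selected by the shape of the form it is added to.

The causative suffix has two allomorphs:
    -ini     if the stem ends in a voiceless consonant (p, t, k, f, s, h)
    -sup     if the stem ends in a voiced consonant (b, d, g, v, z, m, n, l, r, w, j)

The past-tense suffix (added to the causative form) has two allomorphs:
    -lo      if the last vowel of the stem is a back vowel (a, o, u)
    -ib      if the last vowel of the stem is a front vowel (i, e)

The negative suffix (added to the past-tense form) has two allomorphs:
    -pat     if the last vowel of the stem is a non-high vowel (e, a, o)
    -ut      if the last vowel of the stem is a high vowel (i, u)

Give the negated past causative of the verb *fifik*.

*fifik* — final consonant /k/ (voiceless) → -ini → *fifikini*.
The causative form *fifikini*: last vowel = /i/, a front vowel → -ib → *fifikiniib*.
The past-tense form *fifikiniib* — last vowel /i/ (a high vowel) → -ut → *fifikiniibut*.

fifikiniibut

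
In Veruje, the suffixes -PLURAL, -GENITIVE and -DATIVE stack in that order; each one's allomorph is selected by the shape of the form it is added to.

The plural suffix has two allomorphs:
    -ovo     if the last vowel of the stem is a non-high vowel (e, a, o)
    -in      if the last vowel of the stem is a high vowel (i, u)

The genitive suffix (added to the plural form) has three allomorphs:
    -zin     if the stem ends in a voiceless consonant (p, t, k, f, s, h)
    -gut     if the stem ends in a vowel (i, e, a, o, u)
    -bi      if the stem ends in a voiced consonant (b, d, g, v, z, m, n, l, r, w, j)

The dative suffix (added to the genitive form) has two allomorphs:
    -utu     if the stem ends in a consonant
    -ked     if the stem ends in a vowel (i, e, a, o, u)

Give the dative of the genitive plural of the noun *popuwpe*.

The last vowel of *popuwpe* is /e/, which is a non-high vowel, so the plural suffix is -ovo, giving *popuwpeovo*.
The plural form *popuwpeovo*: final sound = /o/, a vowel → -gut → *popuwpeovogut*.
The genitive form *popuwpeovogut* — final sound /t/ (a consonant) → -utu → *popuwpeovogututu*.

popuwpeovogututu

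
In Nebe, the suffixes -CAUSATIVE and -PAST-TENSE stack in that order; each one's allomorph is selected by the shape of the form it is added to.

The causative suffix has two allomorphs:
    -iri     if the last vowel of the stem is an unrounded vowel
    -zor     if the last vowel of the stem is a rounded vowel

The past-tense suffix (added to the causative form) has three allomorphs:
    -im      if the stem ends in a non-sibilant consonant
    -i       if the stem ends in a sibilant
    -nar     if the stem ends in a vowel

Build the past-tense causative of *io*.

Since the last vowel of *io* is /o/ (a rounded vowel), it takes -zor, giving *iozor*.
The causative form *iozor*: final sound = /r/, a non-sibilant consonant → -im → *iozorim*.

iozorim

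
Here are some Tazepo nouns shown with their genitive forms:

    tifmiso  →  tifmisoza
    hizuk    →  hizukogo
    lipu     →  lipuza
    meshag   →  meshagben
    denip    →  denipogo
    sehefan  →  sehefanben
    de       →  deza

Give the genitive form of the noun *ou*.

Looking at the final sound of each stem: -ogo when the stem ends in a voiceless consonant (*hizuk*, *denip*); -ben when the stem ends in a voiced consonant (*meshag*, *sehefan*); -za when the stem ends in a vowel (*tifmiso*, *lipu*, *de*).
*ou*: final sound = /u/, a vowel → -za → *ouza*.

ouza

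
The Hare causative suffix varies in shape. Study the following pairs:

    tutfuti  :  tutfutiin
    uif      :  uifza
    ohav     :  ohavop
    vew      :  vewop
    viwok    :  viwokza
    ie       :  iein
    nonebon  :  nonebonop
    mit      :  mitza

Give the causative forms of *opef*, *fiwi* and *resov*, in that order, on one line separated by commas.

opefza, fiwiin, resovop

Looking at the final sound of each stem: -za when the stem ends in a voiceless consonant (*uif*, *viwok*, *mit*); -op when the stem ends in a voiced consonant (*ohav*, *vew*, *nonebon*); -in when the stem ends in a vowel (*tutfuti*, *ie*).
*opef* — final sound /f/ (a voiceless consonant) → -za → *opefza*.
*fiwi* — final sound /i/ (a vowel) → -in → *fiwiin*.
The final sound of *resov* is /v/, which is a voiced consonant, so the suffix is -op, giving *resovop*.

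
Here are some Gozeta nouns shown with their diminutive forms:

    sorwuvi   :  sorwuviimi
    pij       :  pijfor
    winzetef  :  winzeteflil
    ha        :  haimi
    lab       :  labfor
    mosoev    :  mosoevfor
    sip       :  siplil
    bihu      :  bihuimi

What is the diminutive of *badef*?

The suffix is conditioned by the final sound: -lil when the stem ends in a voiceless consonant (*winzetef*, *sip*); -for when the stem ends in a voiced consonant (*pij*, *lab*, *mosoev*); -imi when the stem ends in a vowel (*sorwuvi*, *ha*, *bihu*).
*badef* — final sound /f/ (a voiceless consonant) → -lil → *badeflil*.

badeflil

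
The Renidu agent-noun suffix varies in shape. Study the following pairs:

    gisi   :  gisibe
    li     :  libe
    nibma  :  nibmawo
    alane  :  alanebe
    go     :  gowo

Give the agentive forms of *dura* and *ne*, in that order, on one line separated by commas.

durawo, nebe

The alternation tracks the last vowel of the stem — -be when the last vowel of the stem is a front vowel (*gisi*, *li*, *alane*); -wo when the last vowel of the stem is a back vowel (*nibma*, *go*).
Since the last vowel of *dura* is /a/ (a back vowel), it takes -wo, giving *durawo*.
*ne*: last vowel = /e/, a front vowel → -be → *nebe*.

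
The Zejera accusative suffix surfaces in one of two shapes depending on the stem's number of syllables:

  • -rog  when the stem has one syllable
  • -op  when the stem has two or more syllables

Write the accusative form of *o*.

orog

With one syllable, *o* takes -rog → *orog*.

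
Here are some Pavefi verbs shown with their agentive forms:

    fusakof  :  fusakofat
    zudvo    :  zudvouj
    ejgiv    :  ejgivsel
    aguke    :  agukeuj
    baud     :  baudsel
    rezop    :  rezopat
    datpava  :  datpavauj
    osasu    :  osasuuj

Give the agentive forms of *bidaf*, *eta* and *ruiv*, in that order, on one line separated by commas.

bidafat, etauj, ruivsel

The suffix is conditioned by the final sound: -at when the stem ends in a voiceless consonant (*fusakof*, *rezop*); -sel when the stem ends in a voiced consonant (*ejgiv*, *baud*); -uj when the stem ends in a vowel (*zudvo*, *aguke*, *datpava*, *osasu*).
Since the final sound of *bidaf* is /f/ (a voiceless consonant), it takes -at, giving *bidafat*.
*eta*: final sound = /a/, a vowel → -uj → *etauj*.
Since the final sound of *ruiv* is /v/ (a voiced consonant), it takes -sel, giving *ruivsel*.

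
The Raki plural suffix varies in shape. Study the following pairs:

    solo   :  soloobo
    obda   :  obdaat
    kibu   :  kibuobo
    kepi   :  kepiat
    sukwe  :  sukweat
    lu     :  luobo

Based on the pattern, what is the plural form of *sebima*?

sebimaat

The alternation tracks the last vowel of the stem — -obo when the last vowel of the stem is a rounded vowel (*solo*, *kibu*, *lu*); -at when the last vowel of the stem is an unrounded vowel (*obda*, *kepi*, *sukwe*).
*sebima* — last vowel /a/ (an unrounded vowel) → -at → *sebimaat*.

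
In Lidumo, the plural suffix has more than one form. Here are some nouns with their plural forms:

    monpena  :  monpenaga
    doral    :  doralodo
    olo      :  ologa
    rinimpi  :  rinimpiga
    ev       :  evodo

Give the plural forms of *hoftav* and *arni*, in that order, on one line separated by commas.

The alternation tracks the final sound of the stem — -odo when the stem ends in a consonant (*doral*, *ev*); -ga when the stem ends in a vowel (*monpena*, *olo*, *rinimpi*).
*hoftav* — final sound /v/ (a consonant) → -odo → *hoftavodo*.
Since the final sound of *arni* is /i/ (a vowel), it takes -ga, giving *arniga*.

hoftavodo, arniga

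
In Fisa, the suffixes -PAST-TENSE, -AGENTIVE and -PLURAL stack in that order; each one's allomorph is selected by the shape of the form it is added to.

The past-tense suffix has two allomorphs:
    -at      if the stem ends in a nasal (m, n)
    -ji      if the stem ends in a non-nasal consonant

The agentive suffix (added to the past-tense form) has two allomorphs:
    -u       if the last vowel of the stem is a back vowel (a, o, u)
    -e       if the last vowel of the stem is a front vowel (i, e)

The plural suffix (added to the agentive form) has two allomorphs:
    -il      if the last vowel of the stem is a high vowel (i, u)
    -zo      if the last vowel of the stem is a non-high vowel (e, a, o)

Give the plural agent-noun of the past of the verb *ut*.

utjiezo

The final consonant of *ut* is /t/, which is non-nasal, so the past-tense suffix is -ji, giving *utji*.
The past-tense form *utji*: last vowel = /i/, a front vowel → -e → *utjie*.
The last vowel of the agentive form *utjie* is /e/, which is a non-high vowel, so the plural suffix is -zo, giving *utjiezo*.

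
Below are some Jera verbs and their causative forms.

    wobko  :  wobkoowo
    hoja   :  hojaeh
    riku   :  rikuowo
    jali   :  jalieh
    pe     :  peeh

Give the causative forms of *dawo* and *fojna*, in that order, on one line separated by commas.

dawoowo, fojnaeh

The suffix is conditioned by the last vowel: -owo when the last vowel of the stem is a rounded vowel (*wobko*, *riku*); -eh when the last vowel of the stem is an unrounded vowel (*hoja*, *jali*, *pe*).
Since the last vowel of *dawo* is /o/ (a rounded vowel), it takes -owo, giving *dawoowo*.
*fojna*: last vowel = /a/, an unrounded vowel → -eh → *fojnaeh*.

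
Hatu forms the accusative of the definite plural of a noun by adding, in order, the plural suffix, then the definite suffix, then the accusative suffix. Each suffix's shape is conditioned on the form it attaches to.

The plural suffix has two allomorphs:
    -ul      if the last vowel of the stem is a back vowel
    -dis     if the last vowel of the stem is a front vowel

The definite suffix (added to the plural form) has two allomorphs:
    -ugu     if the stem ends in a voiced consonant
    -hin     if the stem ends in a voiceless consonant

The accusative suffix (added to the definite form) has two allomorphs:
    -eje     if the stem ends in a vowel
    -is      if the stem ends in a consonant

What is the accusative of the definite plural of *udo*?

udoulugueje

Since the last vowel of *udo* is /o/ (a back vowel), it takes -ul, giving *udoul*.
The plural form *udoul*: final consonant = /l/, voiced → -ugu → *udoulugu*.
The definite form *udoulugu*: final sound = /u/, a vowel → -eje → *udoulugueje*.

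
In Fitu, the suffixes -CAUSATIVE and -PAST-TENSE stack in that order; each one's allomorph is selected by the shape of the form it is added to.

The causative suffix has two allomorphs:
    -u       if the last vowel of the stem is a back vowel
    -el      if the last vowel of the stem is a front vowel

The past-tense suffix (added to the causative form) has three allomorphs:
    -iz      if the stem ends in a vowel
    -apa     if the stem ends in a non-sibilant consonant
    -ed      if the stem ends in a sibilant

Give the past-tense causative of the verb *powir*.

powirelapa

The last vowel of *powir* is /i/, which is a front vowel, so the causative suffix is -el, giving *powirel*.
Since the final sound of the causative form *powirel* is /l/ (a non-sibilant consonant), it takes -apa, giving *powirelapa*.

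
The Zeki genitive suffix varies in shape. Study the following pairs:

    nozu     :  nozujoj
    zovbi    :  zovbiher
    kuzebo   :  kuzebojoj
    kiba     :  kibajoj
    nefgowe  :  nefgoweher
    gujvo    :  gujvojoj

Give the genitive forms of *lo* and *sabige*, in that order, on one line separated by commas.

The pattern is front/back vowel harmony: -her when the last vowel of the stem is a front vowel (*zovbi*, *nefgowe*); -joj when the last vowel of the stem is a back vowel (*nozu*, *kuzebo*, *kiba*, *gujvo*).
*lo* — last vowel /o/ (a back vowel) → -joj → *lojoj*.
*sabige* — last vowel /e/ (a front vowel) → -her → *sabigeher*.

lojoj, sabigeher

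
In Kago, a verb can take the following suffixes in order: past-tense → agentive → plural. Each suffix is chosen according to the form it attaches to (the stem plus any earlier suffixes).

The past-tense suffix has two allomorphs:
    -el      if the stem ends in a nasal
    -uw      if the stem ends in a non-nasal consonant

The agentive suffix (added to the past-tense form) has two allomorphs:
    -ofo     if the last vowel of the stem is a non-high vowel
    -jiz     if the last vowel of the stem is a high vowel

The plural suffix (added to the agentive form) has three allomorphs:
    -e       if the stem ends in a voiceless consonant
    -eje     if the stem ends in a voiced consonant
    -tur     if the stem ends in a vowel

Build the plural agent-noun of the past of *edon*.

edonelofotur

*edon*: final consonant = /n/, a nasal → -el → *edonel*.
The last vowel of the past-tense form *edonel* is /e/, which is a non-high vowel, so the agentive suffix is -ofo, giving *edonelofo*.
The agentive form *edonelofo*: final sound = /o/, a vowel → -tur → *edonelofotur*.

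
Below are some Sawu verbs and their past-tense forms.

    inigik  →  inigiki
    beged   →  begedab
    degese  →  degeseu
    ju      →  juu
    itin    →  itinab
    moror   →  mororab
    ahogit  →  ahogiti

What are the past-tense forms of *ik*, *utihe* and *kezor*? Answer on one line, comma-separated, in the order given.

iki, utiheu, kezorab

The pattern is voicing of the final sound: -i when the stem ends in a voiceless consonant (*inigik*, *ahogit*); -ab when the stem ends in a voiced consonant (*beged*, *itin*, *moror*); -u when the stem ends in a vowel (*degese*, *ju*).
Since the final sound of *ik* is /k/ (a voiceless consonant), it takes -i, giving *iki*.
Since the final sound of *utihe* is /e/ (a vowel), it takes -u, giving *utiheu*.
*kezor*: final sound = /r/, a voiced consonant → -ab → *kezorab*.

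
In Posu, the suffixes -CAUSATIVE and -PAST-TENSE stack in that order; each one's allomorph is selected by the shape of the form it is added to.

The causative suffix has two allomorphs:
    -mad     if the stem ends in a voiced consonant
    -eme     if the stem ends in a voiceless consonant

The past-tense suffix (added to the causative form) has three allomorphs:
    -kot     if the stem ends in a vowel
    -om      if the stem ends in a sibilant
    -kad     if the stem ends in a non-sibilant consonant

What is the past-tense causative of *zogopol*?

zogopolmadkad

*zogopol*: final consonant = /l/, voiced → -mad → *zogopolmad*.
The causative form *zogopolmad* — final sound /d/ (a non-sibilant consonant) → -kad → *zogopolmadkad*.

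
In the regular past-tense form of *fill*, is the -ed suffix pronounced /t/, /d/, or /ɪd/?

The stem *fill* ends in a voiced sound other than /d/.
The -ed suffix is realized as /ɪd/ after /t, d/; as /t/ after other voiceless consonants; and as /d/ after other voiced sounds.
So -ed on *fill* is pronounced /d/.

/d/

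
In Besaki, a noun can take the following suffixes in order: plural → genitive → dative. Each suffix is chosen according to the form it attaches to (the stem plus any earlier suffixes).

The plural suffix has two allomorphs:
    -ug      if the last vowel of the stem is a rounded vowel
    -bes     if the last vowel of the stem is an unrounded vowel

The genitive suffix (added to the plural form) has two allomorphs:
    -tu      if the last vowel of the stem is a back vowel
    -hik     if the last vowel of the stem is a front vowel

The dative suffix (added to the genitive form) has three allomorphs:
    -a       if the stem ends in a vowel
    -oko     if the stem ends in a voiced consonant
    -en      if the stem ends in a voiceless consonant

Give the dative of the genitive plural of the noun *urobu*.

*urobu* — last vowel /u/ (a rounded vowel) → -ug → *urobuug*.
Since the last vowel of the plural form *urobuug* is /u/ (a back vowel), it takes -tu, giving *urobuugtu*.
The genitive form *urobuugtu* — final sound /u/ (a vowel) → -a → *urobuugtua*.

urobuugtua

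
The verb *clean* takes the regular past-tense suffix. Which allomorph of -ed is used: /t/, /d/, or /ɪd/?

The stem *clean* ends in a voiced sound other than /d/.
The -ed suffix is realized as /ɪd/ after /t, d/; as /t/ after other voiceless consonants; and as /d/ after other voiced sounds.
So -ed on *clean* is pronounced /d/.

/d/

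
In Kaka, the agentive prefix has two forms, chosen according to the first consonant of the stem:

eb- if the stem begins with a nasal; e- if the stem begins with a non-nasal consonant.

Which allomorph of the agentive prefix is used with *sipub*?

e-

The first consonant of *sipub* is /s/, which is non-nasal, so the prefix is e-.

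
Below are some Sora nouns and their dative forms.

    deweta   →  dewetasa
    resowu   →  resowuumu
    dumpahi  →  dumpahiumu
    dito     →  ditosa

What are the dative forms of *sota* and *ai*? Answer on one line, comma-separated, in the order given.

sotasa, aiumu

The pattern is height harmony: -umu when the last vowel of the stem is a high vowel (*resowu*, *dumpahi*); -sa when the last vowel of the stem is a non-high vowel (*deweta*, *dito*).
*sota*: last vowel = /a/, a non-high vowel → -sa → *sotasa*.
*ai* — last vowel /i/ (a high vowel) → -umu → *aiumu*.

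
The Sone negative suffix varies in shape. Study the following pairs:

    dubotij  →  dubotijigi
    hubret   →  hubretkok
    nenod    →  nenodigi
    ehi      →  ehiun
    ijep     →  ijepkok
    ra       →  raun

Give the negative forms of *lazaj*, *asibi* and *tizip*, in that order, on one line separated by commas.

The alternation tracks the final sound of the stem — -kok when the stem ends in a voiceless consonant (*hubret*, *ijep*); -igi when the stem ends in a voiced consonant (*dubotij*, *nenod*); -un when the stem ends in a vowel (*ehi*, *ra*).
*lazaj*: final sound = /j/, a voiced consonant → -igi → *lazajigi*.
Since the final sound of *asibi* is /i/ (a vowel), it takes -un, giving *asibiun*.
*tizip* — final sound /p/ (a voiceless consonant) → -kok → *tizipkok*.

lazajigi, asibiun, tizipkok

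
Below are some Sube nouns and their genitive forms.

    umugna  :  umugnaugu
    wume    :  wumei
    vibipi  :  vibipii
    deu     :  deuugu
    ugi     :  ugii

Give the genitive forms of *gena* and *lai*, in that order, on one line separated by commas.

The pattern is front/back vowel harmony: -i when the last vowel of the stem is a front vowel (*wume*, *vibipi*, *ugi*); -ugu when the last vowel of the stem is a back vowel (*umugna*, *deu*).
*gena*: last vowel = /a/, a back vowel → -ugu → *genaugu*.
Since the last vowel of *lai* is /i/ (a front vowel), it takes -i, giving *laii*.

genaugu, laii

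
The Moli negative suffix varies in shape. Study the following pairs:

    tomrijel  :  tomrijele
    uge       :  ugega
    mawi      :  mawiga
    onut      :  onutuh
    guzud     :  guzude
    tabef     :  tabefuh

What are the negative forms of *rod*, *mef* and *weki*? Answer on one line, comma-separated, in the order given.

The suffix is conditioned by the final sound: -uh when the stem ends in a voiceless consonant (*onut*, *tabef*); -e when the stem ends in a voiced consonant (*tomrijel*, *guzud*); -ga when the stem ends in a vowel (*uge*, *mawi*).
Since the final sound of *rod* is /d/ (a voiced consonant), it takes -e, giving *rode*.
The final sound of *mef* is /f/, which is a voiceless consonant, so the suffix is -uh, giving *mefuh*.
*weki* — final sound /i/ (a vowel) → -ga → *wekiga*.

rode, mefuh, wekiga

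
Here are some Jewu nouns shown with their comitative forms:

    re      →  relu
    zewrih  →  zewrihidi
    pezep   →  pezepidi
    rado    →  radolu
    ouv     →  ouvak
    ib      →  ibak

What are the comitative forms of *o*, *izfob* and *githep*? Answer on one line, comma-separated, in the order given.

olu, izfobak, githepidi

The suffix is conditioned by the final sound: -idi when the stem ends in a voiceless consonant (*zewrih*, *pezep*); -ak when the stem ends in a voiced consonant (*ouv*, *ib*); -lu when the stem ends in a vowel (*re*, *rado*).
The final sound of *o* is /o/, which is a vowel, so the suffix is -lu, giving *olu*.
*izfob* — final sound /b/ (a voiced consonant) → -ak → *izfobak*.
Since the final sound of *githep* is /p/ (a voiceless consonant), it takes -idi, giving *githepidi*.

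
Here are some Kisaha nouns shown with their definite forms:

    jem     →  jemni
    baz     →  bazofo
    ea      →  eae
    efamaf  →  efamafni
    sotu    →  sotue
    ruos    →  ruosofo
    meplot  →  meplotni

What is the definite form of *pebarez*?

pebarezofo

The pattern is sibilance of the final sound: -ofo when the stem ends in a sibilant (*baz*, *ruos*); -ni when the stem ends in a non-sibilant consonant (*jem*, *efamaf*, *meplot*); -e when the stem ends in a vowel (*ea*, *sotu*).
Since the final sound of *pebarez* is /z/ (a sibilant), it takes -ofo, giving *pebarezofo*.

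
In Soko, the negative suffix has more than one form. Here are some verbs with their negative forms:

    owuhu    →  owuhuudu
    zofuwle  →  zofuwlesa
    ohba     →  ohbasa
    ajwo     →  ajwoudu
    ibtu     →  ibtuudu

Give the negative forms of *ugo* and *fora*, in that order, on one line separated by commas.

The suffix is conditioned by the last vowel: -udu when the last vowel of the stem is a rounded vowel (*owuhu*, *ajwo*, *ibtu*); -sa when the last vowel of the stem is an unrounded vowel (*zofuwle*, *ohba*).
*ugo*: last vowel = /o/, a rounded vowel → -udu → *ugoudu*.
*fora*: last vowel = /a/, an unrounded vowel → -sa → *forasa*.

ugoudu, forasa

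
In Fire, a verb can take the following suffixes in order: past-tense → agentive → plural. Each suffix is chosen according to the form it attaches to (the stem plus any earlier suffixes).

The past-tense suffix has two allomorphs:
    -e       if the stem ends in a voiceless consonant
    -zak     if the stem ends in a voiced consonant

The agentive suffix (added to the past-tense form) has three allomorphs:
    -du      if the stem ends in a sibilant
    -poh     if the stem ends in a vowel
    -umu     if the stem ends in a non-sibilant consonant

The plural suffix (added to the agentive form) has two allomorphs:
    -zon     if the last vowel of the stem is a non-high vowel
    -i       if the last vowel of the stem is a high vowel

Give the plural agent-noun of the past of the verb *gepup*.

gepupepohzon

*gepup* — final consonant /p/ (voiceless) → -e → *gepupe*.
The final sound of the past-tense form *gepupe* is /e/, which is a vowel, so the agentive suffix is -poh, giving *gepupepoh*.
The agentive form *gepupepoh* — last vowel /o/ (a non-high vowel) → -zon → *gepupepohzon*.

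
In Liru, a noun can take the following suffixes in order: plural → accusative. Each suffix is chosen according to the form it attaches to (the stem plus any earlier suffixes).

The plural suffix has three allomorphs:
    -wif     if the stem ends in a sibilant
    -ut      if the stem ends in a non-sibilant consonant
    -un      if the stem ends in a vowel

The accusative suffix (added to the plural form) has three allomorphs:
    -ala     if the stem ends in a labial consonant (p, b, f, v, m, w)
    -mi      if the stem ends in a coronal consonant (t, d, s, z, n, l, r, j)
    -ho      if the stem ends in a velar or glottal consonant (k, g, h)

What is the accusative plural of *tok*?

tokutmi

*tok*: final sound = /k/, a non-sibilant consonant → -ut → *tokut*.
The plural form *tokut* — final consonant /t/ (coronal) → -mi → *tokutmi*.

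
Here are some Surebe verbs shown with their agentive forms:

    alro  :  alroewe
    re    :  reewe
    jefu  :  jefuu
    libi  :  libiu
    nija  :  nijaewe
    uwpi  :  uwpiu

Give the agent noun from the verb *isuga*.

The alternation tracks the last vowel of the stem — -u when the last vowel of the stem is a high vowel (*jefu*, *libi*, *uwpi*); -ewe when the last vowel of the stem is a non-high vowel (*alro*, *re*, *nija*).
The last vowel of *isuga* is /a/, which is a non-high vowel, so the suffix is -ewe, giving *isugaewe*.

isugaewe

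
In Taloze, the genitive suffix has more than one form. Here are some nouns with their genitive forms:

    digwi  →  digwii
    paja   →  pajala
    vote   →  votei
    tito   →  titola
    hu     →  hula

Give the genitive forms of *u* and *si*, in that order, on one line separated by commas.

ula, sii

Looking at the last vowel of each stem: -i when the last vowel of the stem is a front vowel (*digwi*, *vote*); -la when the last vowel of the stem is a back vowel (*paja*, *tito*, *hu*).
*u*: last vowel = /u/, a back vowel → -la → *ula*.
*si* — last vowel /i/ (a front vowel) → -i → *sii*.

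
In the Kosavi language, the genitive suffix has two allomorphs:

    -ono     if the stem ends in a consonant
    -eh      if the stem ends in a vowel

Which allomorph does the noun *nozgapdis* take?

*nozgapdis* — final sound /s/ (a consonant) → -ono.

-ono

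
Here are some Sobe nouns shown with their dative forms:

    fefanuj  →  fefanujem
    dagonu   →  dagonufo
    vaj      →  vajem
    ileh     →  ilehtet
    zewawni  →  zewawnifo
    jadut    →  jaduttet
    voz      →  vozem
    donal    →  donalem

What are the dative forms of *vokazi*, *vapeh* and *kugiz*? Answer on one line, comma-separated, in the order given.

vokazifo, vapehtet, kugizem

Looking at the final sound of each stem: -tet when the stem ends in a voiceless consonant (*ileh*, *jadut*); -em when the stem ends in a voiced consonant (*fefanuj*, *vaj*, *voz*, *donal*); -fo when the stem ends in a vowel (*dagonu*, *zewawni*).
*vokazi* — final sound /i/ (a vowel) → -fo → *vokazifo*.
*vapeh*: final sound = /h/, a voiceless consonant → -tet → *vapehtet*.
*kugiz*: final sound = /z/, a voiced consonant → -em → *kugizem*.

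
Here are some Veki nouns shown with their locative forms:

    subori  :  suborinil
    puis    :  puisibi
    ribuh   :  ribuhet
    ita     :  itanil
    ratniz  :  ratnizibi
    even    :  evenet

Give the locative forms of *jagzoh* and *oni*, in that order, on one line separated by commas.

The alternation tracks the final sound of the stem — -ibi when the stem ends in a sibilant (*puis*, *ratniz*); -et when the stem ends in a non-sibilant consonant (*ribuh*, *even*); -nil when the stem ends in a vowel (*subori*, *ita*).
*jagzoh*: final sound = /h/, a non-sibilant consonant → -et → *jagzohet*.
*oni*: final sound = /i/, a vowel → -nil → *oninil*.

jagzohet, oninil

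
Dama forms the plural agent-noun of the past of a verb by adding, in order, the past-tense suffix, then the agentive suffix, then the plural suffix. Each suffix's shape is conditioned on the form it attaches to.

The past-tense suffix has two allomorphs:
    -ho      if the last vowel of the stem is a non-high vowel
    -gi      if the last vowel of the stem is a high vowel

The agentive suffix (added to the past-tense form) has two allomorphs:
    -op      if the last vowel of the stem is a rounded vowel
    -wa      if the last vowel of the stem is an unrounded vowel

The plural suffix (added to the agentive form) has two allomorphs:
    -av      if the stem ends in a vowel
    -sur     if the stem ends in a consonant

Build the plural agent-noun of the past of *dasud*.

dasudgiwaav

*dasud*: last vowel = /u/, a high vowel → -gi → *dasudgi*.
The past-tense form *dasudgi*: last vowel = /i/, an unrounded vowel → -wa → *dasudgiwa*.
The final sound of the agentive form *dasudgiwa* is /a/, which is a vowel, so the plural suffix is -av, giving *dasudgiwaav*.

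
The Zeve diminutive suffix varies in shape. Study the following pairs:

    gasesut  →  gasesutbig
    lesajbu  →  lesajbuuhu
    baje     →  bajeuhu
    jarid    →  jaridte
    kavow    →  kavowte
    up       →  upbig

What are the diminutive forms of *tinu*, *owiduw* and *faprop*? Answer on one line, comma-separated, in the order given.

The pattern is voicing of the final sound: -big when the stem ends in a voiceless consonant (*gasesut*, *up*); -te when the stem ends in a voiced consonant (*jarid*, *kavow*); -uhu when the stem ends in a vowel (*lesajbu*, *baje*).
*tinu*: final sound = /u/, a vowel → -uhu → *tinuuhu*.
Since the final sound of *owiduw* is /w/ (a voiced consonant), it takes -te, giving *owiduwte*.
*faprop*: final sound = /p/, a voiceless consonant → -big → *fapropbig*.

tinuuhu, owiduwte, fapropbig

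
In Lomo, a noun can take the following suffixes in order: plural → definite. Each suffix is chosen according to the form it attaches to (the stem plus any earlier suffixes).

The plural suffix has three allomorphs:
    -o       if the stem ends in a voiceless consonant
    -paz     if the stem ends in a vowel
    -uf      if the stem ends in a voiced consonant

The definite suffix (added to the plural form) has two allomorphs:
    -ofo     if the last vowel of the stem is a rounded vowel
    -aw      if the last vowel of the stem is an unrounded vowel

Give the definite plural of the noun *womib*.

*womib* — final sound /b/ (a voiced consonant) → -uf → *womibuf*.
Since the last vowel of the plural form *womibuf* is /u/ (a rounded vowel), it takes -ofo, giving *womibufofo*.

womibufofo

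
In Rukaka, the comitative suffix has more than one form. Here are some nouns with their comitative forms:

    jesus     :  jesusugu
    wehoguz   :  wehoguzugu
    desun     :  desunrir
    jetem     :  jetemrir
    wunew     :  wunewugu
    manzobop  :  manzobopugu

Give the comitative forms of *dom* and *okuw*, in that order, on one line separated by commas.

The alternation tracks the final consonant of the stem — -rir when the stem ends in a nasal (*desun*, *jetem*); -ugu when the stem ends in a non-nasal consonant (*jesus*, *wehoguz*, *wunew*, *manzobop*).
*dom* — final consonant /m/ (a nasal) → -rir → *domrir*.
The final consonant of *okuw* is /w/, which is non-nasal, so the suffix is -ugu, giving *okuwugu*.

domrir, okuwugu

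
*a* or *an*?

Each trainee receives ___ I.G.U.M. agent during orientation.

an

The indefinite article is chosen by the initial *sound* of the following word, not its spelling.
The initialism *I.G.U.M.* is read letter by letter; the first letter, I, is pronounced /aɪ/, which begins with a vowel sound.
So the article is *an*: Each trainee receives an I.G.U.M. agent during orientation.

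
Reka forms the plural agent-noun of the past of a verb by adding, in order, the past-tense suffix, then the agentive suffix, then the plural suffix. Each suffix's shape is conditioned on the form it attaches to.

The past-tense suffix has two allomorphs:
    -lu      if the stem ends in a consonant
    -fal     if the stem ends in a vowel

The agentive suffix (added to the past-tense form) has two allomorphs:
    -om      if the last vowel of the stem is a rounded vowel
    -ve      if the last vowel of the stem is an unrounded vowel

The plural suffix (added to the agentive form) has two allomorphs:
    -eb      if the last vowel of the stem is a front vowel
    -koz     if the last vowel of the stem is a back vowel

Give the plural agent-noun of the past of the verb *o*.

Since the final sound of *o* is /o/ (a vowel), it takes -fal, giving *ofal*.
The last vowel of the past-tense form *ofal* is /a/, which is an unrounded vowel, so the agentive suffix is -ve, giving *ofalve*.
The agentive form *ofalve* — last vowel /e/ (a front vowel) → -eb → *ofalveeb*.

ofalveeb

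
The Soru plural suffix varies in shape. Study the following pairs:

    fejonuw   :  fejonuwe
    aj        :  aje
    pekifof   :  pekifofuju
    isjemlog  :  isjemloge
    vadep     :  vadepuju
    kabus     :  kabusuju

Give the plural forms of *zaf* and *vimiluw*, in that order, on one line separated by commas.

zafuju, vimiluwe

Looking at the final consonant of each stem: -uju when the stem ends in a voiceless consonant (*pekifof*, *vadep*, *kabus*); -e when the stem ends in a voiced consonant (*fejonuw*, *aj*, *isjemlog*).
Since the final consonant of *zaf* is /f/ (voiceless), it takes -uju, giving *zafuju*.
*vimiluw*: final consonant = /w/, voiced → -e → *vimiluwe*.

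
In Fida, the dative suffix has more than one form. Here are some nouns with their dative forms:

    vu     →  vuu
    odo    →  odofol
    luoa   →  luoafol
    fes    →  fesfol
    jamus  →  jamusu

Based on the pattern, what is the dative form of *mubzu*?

mubzuu

The alternation tracks the last vowel of the stem — -u when the last vowel of the stem is a high vowel (*vu*, *jamus*); -fol when the last vowel of the stem is a non-high vowel (*odo*, *luoa*, *fes*).
*mubzu*: last vowel = /u/, a high vowel → -u → *mubzuu*.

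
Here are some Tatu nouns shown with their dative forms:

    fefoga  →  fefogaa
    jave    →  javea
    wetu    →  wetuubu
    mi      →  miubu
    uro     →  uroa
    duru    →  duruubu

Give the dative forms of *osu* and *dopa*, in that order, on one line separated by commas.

The pattern is height harmony: -ubu when the last vowel of the stem is a high vowel (*wetu*, *mi*, *duru*); -a when the last vowel of the stem is a non-high vowel (*fefoga*, *jave*, *uro*).
*osu* — last vowel /u/ (a high vowel) → -ubu → *osuubu*.
The last vowel of *dopa* is /a/, which is a non-high vowel, so the suffix is -a, giving *dopaa*.

osuubu, dopaa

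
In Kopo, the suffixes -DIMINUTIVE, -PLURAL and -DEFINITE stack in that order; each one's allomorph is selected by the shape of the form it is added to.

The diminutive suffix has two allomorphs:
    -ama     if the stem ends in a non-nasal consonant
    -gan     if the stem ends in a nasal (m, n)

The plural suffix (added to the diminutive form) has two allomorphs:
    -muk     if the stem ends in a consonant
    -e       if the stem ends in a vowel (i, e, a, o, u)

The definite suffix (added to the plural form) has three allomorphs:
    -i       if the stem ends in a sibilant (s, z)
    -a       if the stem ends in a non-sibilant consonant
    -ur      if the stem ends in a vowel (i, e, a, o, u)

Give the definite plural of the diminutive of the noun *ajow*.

ajowamaeur

*ajow*: final consonant = /w/, non-nasal → -ama → *ajowama*.
The final sound of the diminutive form *ajowama* is /a/, which is a vowel, so the plural suffix is -e, giving *ajowamae*.
Since the final sound of the plural form *ajowamae* is /e/ (a vowel), it takes -ur, giving *ajowamaeur*.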